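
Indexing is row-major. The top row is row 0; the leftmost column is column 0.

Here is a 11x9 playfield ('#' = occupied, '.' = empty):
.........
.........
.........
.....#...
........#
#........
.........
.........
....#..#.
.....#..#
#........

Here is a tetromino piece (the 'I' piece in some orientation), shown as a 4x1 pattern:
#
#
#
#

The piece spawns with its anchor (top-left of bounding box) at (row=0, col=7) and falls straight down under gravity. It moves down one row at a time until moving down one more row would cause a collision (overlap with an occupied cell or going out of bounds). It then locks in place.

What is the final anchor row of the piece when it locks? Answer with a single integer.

Answer: 4

Derivation:
Spawn at (row=0, col=7). Try each row:
  row 0: fits
  row 1: fits
  row 2: fits
  row 3: fits
  row 4: fits
  row 5: blocked -> lock at row 4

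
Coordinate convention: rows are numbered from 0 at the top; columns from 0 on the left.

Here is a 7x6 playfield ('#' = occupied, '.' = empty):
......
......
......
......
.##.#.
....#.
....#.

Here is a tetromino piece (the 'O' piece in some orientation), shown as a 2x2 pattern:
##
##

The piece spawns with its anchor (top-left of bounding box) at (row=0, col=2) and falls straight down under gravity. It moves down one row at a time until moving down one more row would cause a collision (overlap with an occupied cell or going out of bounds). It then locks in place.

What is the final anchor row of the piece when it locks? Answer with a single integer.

Answer: 2

Derivation:
Spawn at (row=0, col=2). Try each row:
  row 0: fits
  row 1: fits
  row 2: fits
  row 3: blocked -> lock at row 2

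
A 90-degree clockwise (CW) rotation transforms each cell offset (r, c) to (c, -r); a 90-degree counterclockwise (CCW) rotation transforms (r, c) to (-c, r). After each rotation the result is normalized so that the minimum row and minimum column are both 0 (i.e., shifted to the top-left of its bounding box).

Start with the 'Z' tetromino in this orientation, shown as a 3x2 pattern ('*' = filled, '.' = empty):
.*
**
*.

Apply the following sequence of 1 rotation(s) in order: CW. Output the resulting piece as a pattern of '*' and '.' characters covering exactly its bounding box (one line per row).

Start:
.*
**
*.
After rotation 1 (CW):
**.
.**

Answer: **.
.**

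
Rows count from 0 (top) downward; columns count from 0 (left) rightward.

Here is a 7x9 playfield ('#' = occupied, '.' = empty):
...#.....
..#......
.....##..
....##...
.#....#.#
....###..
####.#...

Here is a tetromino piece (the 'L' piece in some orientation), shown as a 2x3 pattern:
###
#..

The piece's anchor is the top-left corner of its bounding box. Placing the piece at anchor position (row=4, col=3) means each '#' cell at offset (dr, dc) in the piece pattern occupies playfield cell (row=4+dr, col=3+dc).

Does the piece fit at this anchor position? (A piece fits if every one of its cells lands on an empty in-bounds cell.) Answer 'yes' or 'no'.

Answer: yes

Derivation:
Check each piece cell at anchor (4, 3):
  offset (0,0) -> (4,3): empty -> OK
  offset (0,1) -> (4,4): empty -> OK
  offset (0,2) -> (4,5): empty -> OK
  offset (1,0) -> (5,3): empty -> OK
All cells valid: yes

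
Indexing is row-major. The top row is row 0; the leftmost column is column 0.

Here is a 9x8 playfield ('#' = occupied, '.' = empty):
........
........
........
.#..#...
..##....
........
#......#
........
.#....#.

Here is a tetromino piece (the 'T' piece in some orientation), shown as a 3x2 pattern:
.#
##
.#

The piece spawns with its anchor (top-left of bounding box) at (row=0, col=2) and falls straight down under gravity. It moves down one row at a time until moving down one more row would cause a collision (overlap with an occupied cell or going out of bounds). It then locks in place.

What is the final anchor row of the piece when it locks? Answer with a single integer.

Answer: 1

Derivation:
Spawn at (row=0, col=2). Try each row:
  row 0: fits
  row 1: fits
  row 2: blocked -> lock at row 1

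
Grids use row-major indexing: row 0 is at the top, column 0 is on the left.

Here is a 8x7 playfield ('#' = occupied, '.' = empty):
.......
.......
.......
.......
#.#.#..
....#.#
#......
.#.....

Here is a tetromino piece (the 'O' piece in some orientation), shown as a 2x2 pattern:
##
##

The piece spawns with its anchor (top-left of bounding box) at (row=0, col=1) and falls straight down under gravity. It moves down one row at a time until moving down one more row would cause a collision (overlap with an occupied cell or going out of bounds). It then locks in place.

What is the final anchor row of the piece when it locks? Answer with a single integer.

Answer: 2

Derivation:
Spawn at (row=0, col=1). Try each row:
  row 0: fits
  row 1: fits
  row 2: fits
  row 3: blocked -> lock at row 2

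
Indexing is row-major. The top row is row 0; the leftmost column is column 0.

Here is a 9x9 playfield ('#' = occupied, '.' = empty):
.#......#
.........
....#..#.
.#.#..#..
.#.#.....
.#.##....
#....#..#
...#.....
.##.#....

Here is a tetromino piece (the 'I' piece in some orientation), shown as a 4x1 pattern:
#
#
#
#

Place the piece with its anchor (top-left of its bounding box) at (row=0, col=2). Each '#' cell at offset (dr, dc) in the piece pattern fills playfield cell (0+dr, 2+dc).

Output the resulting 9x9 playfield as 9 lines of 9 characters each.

Answer: .##.....#
..#......
..#.#..#.
.###..#..
.#.#.....
.#.##....
#....#..#
...#.....
.##.#....

Derivation:
Fill (0+0,2+0) = (0,2)
Fill (0+1,2+0) = (1,2)
Fill (0+2,2+0) = (2,2)
Fill (0+3,2+0) = (3,2)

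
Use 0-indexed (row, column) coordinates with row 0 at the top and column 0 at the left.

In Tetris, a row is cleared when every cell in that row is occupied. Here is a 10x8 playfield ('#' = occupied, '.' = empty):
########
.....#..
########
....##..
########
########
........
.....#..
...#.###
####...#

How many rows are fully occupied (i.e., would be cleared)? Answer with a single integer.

Answer: 4

Derivation:
Check each row:
  row 0: 0 empty cells -> FULL (clear)
  row 1: 7 empty cells -> not full
  row 2: 0 empty cells -> FULL (clear)
  row 3: 6 empty cells -> not full
  row 4: 0 empty cells -> FULL (clear)
  row 5: 0 empty cells -> FULL (clear)
  row 6: 8 empty cells -> not full
  row 7: 7 empty cells -> not full
  row 8: 4 empty cells -> not full
  row 9: 3 empty cells -> not full
Total rows cleared: 4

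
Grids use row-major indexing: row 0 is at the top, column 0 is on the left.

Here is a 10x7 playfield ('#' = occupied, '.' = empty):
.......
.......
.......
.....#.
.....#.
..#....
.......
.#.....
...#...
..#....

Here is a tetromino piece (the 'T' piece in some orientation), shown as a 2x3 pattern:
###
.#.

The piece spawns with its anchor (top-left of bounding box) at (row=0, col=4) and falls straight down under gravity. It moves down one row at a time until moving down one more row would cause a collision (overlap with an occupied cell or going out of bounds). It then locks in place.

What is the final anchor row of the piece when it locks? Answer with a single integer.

Answer: 1

Derivation:
Spawn at (row=0, col=4). Try each row:
  row 0: fits
  row 1: fits
  row 2: blocked -> lock at row 1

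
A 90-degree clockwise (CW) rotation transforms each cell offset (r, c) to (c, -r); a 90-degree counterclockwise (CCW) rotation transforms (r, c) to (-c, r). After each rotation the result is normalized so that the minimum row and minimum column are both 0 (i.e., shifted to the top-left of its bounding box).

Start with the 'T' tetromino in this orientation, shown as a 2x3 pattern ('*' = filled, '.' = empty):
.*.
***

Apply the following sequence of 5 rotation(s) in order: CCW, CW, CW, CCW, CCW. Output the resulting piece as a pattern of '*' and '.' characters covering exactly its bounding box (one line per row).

Answer: .*
**
.*

Derivation:
Start:
.*.
***
After rotation 1 (CCW):
.*
**
.*
After rotation 2 (CW):
.*.
***
After rotation 3 (CW):
*.
**
*.
After rotation 4 (CCW):
.*.
***
After rotation 5 (CCW):
.*
**
.*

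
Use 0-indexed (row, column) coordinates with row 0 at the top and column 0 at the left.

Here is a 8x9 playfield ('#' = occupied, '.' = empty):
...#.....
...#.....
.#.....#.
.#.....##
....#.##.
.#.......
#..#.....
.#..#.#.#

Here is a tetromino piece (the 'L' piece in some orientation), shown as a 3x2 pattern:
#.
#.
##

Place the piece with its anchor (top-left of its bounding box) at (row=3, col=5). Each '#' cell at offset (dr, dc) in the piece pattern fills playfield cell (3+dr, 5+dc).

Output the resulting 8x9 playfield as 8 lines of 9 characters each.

Answer: ...#.....
...#.....
.#.....#.
.#...#.##
....####.
.#...##..
#..#.....
.#..#.#.#

Derivation:
Fill (3+0,5+0) = (3,5)
Fill (3+1,5+0) = (4,5)
Fill (3+2,5+0) = (5,5)
Fill (3+2,5+1) = (5,6)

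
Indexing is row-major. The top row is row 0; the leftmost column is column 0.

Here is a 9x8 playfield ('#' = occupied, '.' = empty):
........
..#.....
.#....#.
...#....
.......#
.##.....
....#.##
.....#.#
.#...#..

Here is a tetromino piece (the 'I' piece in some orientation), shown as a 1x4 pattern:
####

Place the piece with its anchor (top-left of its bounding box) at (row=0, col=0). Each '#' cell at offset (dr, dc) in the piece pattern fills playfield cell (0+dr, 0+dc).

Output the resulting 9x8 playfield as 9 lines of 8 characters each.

Answer: ####....
..#.....
.#....#.
...#....
.......#
.##.....
....#.##
.....#.#
.#...#..

Derivation:
Fill (0+0,0+0) = (0,0)
Fill (0+0,0+1) = (0,1)
Fill (0+0,0+2) = (0,2)
Fill (0+0,0+3) = (0,3)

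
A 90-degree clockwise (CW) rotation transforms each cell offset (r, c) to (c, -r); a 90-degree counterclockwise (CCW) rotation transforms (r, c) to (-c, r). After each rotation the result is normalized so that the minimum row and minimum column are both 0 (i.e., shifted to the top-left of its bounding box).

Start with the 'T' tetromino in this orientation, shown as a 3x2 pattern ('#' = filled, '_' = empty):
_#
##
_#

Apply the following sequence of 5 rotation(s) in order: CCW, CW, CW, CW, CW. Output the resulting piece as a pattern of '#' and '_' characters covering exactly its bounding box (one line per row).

Start:
_#
##
_#
After rotation 1 (CCW):
###
_#_
After rotation 2 (CW):
_#
##
_#
After rotation 3 (CW):
_#_
###
After rotation 4 (CW):
#_
##
#_
After rotation 5 (CW):
###
_#_

Answer: ###
_#_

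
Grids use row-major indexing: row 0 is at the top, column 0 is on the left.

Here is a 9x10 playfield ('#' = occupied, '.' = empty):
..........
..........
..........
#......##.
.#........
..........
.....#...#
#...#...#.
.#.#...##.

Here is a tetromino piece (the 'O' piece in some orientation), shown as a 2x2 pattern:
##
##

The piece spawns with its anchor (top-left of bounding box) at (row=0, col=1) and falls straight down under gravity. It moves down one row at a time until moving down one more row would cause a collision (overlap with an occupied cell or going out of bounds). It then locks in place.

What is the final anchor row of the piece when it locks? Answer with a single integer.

Answer: 2

Derivation:
Spawn at (row=0, col=1). Try each row:
  row 0: fits
  row 1: fits
  row 2: fits
  row 3: blocked -> lock at row 2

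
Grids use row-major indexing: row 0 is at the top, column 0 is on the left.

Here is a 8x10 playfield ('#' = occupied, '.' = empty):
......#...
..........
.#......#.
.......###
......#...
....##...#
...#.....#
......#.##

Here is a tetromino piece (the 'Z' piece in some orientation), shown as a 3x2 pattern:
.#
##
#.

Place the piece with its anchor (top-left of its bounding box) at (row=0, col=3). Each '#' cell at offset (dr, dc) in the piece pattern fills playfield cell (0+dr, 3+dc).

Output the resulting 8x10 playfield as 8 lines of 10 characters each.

Fill (0+0,3+1) = (0,4)
Fill (0+1,3+0) = (1,3)
Fill (0+1,3+1) = (1,4)
Fill (0+2,3+0) = (2,3)

Answer: ....#.#...
...##.....
.#.#....#.
.......###
......#...
....##...#
...#.....#
......#.##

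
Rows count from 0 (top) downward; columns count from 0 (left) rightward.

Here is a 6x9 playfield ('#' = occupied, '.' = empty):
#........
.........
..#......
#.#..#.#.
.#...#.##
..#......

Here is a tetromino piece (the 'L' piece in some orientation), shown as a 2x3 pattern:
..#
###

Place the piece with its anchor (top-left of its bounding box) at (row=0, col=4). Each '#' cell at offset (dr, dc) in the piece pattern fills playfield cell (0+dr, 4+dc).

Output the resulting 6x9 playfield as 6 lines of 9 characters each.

Answer: #.....#..
....###..
..#......
#.#..#.#.
.#...#.##
..#......

Derivation:
Fill (0+0,4+2) = (0,6)
Fill (0+1,4+0) = (1,4)
Fill (0+1,4+1) = (1,5)
Fill (0+1,4+2) = (1,6)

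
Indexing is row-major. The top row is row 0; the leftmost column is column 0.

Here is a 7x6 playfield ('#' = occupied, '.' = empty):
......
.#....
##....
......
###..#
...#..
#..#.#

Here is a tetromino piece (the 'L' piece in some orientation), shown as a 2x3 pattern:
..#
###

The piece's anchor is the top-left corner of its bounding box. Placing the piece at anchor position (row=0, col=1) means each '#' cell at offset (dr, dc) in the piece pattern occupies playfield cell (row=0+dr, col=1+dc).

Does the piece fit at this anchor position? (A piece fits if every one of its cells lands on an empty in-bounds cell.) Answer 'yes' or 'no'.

Check each piece cell at anchor (0, 1):
  offset (0,2) -> (0,3): empty -> OK
  offset (1,0) -> (1,1): occupied ('#') -> FAIL
  offset (1,1) -> (1,2): empty -> OK
  offset (1,2) -> (1,3): empty -> OK
All cells valid: no

Answer: no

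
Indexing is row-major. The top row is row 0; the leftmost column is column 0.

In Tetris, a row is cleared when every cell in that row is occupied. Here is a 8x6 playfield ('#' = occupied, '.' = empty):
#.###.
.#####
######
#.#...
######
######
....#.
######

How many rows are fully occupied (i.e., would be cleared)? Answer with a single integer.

Check each row:
  row 0: 2 empty cells -> not full
  row 1: 1 empty cell -> not full
  row 2: 0 empty cells -> FULL (clear)
  row 3: 4 empty cells -> not full
  row 4: 0 empty cells -> FULL (clear)
  row 5: 0 empty cells -> FULL (clear)
  row 6: 5 empty cells -> not full
  row 7: 0 empty cells -> FULL (clear)
Total rows cleared: 4

Answer: 4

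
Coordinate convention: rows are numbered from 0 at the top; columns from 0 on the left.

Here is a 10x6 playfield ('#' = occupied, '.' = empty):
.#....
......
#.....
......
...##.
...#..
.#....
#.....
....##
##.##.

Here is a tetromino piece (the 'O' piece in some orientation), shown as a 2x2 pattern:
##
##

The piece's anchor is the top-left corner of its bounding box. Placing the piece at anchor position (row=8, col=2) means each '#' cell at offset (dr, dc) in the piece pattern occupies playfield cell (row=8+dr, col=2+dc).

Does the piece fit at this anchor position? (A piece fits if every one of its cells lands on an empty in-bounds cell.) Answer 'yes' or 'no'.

Check each piece cell at anchor (8, 2):
  offset (0,0) -> (8,2): empty -> OK
  offset (0,1) -> (8,3): empty -> OK
  offset (1,0) -> (9,2): empty -> OK
  offset (1,1) -> (9,3): occupied ('#') -> FAIL
All cells valid: no

Answer: no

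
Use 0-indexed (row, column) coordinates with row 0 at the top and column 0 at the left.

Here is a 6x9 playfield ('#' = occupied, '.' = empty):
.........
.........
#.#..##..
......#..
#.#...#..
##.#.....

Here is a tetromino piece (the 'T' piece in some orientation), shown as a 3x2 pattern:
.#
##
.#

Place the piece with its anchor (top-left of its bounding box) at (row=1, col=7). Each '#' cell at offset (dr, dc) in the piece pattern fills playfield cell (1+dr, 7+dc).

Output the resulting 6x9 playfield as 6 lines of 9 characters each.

Answer: .........
........#
#.#..####
......#.#
#.#...#..
##.#.....

Derivation:
Fill (1+0,7+1) = (1,8)
Fill (1+1,7+0) = (2,7)
Fill (1+1,7+1) = (2,8)
Fill (1+2,7+1) = (3,8)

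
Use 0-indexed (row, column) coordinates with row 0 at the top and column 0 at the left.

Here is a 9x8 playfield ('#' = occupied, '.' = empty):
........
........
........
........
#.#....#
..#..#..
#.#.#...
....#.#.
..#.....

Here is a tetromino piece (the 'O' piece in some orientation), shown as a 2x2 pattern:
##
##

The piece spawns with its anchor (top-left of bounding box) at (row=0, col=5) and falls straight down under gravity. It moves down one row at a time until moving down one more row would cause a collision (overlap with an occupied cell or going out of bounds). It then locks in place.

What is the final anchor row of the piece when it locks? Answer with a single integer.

Answer: 3

Derivation:
Spawn at (row=0, col=5). Try each row:
  row 0: fits
  row 1: fits
  row 2: fits
  row 3: fits
  row 4: blocked -> lock at row 3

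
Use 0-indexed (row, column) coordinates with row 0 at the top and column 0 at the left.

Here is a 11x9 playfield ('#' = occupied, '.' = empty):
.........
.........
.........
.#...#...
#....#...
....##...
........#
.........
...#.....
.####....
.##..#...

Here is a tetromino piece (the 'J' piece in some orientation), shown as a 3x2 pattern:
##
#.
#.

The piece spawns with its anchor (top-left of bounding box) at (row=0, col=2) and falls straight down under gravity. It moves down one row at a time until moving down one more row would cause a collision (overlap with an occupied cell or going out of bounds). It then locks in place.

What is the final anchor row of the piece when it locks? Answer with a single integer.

Spawn at (row=0, col=2). Try each row:
  row 0: fits
  row 1: fits
  row 2: fits
  row 3: fits
  row 4: fits
  row 5: fits
  row 6: fits
  row 7: blocked -> lock at row 6

Answer: 6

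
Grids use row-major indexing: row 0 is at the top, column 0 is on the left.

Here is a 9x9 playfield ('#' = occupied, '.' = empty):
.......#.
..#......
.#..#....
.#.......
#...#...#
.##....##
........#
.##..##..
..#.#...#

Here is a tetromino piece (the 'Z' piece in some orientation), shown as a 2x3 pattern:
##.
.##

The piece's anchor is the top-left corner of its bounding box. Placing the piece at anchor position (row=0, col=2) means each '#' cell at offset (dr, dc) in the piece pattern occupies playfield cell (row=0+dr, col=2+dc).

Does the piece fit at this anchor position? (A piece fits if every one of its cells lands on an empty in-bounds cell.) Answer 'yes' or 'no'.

Answer: yes

Derivation:
Check each piece cell at anchor (0, 2):
  offset (0,0) -> (0,2): empty -> OK
  offset (0,1) -> (0,3): empty -> OK
  offset (1,1) -> (1,3): empty -> OK
  offset (1,2) -> (1,4): empty -> OK
All cells valid: yes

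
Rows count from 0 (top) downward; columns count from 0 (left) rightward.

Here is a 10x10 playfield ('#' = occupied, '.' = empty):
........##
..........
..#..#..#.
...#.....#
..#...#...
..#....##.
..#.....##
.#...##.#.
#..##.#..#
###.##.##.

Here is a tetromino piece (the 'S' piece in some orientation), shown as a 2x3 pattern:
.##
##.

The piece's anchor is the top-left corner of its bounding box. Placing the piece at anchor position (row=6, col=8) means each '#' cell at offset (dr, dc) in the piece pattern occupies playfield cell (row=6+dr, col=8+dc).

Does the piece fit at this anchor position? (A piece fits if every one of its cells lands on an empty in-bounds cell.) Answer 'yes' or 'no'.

Answer: no

Derivation:
Check each piece cell at anchor (6, 8):
  offset (0,1) -> (6,9): occupied ('#') -> FAIL
  offset (0,2) -> (6,10): out of bounds -> FAIL
  offset (1,0) -> (7,8): occupied ('#') -> FAIL
  offset (1,1) -> (7,9): empty -> OK
All cells valid: no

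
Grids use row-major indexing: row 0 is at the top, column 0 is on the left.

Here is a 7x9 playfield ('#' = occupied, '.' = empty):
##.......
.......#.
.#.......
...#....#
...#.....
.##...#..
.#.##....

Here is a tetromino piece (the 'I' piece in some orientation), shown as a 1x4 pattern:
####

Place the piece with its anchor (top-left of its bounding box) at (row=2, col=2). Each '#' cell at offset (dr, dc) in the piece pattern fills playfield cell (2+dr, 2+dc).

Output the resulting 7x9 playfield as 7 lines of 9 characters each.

Fill (2+0,2+0) = (2,2)
Fill (2+0,2+1) = (2,3)
Fill (2+0,2+2) = (2,4)
Fill (2+0,2+3) = (2,5)

Answer: ##.......
.......#.
.#####...
...#....#
...#.....
.##...#..
.#.##....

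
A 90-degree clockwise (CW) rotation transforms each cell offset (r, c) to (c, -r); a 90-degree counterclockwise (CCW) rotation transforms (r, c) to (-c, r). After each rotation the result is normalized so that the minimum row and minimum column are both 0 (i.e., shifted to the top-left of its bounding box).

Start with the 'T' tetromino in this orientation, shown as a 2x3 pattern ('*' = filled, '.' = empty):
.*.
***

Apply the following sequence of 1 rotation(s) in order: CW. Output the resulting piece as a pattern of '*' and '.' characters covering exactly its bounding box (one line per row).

Answer: *.
**
*.

Derivation:
Start:
.*.
***
After rotation 1 (CW):
*.
**
*.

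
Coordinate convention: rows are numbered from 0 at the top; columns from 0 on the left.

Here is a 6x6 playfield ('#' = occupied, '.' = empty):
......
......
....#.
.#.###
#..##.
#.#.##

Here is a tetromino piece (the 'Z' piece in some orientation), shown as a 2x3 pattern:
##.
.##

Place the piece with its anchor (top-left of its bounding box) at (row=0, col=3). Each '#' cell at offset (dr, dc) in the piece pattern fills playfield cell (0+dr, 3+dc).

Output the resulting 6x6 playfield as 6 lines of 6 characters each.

Answer: ...##.
....##
....#.
.#.###
#..##.
#.#.##

Derivation:
Fill (0+0,3+0) = (0,3)
Fill (0+0,3+1) = (0,4)
Fill (0+1,3+1) = (1,4)
Fill (0+1,3+2) = (1,5)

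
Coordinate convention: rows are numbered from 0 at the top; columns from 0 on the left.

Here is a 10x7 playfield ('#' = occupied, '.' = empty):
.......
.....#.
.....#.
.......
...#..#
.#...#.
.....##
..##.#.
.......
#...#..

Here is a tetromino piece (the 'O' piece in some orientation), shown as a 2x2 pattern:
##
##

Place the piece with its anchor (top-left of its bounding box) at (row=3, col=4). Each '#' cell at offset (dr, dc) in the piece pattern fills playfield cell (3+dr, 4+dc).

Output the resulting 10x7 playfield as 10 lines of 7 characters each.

Fill (3+0,4+0) = (3,4)
Fill (3+0,4+1) = (3,5)
Fill (3+1,4+0) = (4,4)
Fill (3+1,4+1) = (4,5)

Answer: .......
.....#.
.....#.
....##.
...####
.#...#.
.....##
..##.#.
.......
#...#..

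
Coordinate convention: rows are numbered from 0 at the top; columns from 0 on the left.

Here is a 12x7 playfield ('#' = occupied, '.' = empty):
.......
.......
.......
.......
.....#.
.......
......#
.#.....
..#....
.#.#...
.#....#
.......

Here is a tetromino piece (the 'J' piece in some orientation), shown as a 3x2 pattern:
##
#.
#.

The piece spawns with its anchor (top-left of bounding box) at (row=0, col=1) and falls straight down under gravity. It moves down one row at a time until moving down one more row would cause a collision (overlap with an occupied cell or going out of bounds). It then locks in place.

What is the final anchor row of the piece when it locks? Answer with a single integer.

Answer: 4

Derivation:
Spawn at (row=0, col=1). Try each row:
  row 0: fits
  row 1: fits
  row 2: fits
  row 3: fits
  row 4: fits
  row 5: blocked -> lock at row 4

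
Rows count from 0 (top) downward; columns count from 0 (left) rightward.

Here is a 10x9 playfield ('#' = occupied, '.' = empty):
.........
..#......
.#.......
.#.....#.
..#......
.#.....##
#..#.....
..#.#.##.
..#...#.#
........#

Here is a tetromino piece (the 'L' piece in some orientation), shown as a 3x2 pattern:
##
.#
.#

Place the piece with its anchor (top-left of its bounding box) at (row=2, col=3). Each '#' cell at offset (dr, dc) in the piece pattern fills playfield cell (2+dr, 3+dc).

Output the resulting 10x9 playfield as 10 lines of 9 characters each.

Fill (2+0,3+0) = (2,3)
Fill (2+0,3+1) = (2,4)
Fill (2+1,3+1) = (3,4)
Fill (2+2,3+1) = (4,4)

Answer: .........
..#......
.#.##....
.#..#..#.
..#.#....
.#.....##
#..#.....
..#.#.##.
..#...#.#
........#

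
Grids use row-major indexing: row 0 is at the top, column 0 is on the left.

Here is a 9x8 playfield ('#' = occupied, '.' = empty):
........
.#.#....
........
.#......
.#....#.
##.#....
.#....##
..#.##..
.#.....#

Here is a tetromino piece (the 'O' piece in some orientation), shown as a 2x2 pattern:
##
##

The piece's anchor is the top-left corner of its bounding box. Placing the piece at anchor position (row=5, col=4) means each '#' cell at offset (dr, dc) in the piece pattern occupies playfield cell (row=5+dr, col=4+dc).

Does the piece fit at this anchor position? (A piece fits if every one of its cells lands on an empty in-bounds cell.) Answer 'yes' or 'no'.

Check each piece cell at anchor (5, 4):
  offset (0,0) -> (5,4): empty -> OK
  offset (0,1) -> (5,5): empty -> OK
  offset (1,0) -> (6,4): empty -> OK
  offset (1,1) -> (6,5): empty -> OK
All cells valid: yes

Answer: yes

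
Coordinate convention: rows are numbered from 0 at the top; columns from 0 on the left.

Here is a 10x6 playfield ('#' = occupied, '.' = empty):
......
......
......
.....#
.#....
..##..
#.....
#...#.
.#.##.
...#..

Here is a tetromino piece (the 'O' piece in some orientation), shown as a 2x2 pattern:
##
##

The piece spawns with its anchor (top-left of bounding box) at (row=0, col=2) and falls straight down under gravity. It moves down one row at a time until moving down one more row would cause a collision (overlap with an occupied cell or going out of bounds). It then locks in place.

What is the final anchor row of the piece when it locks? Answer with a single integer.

Spawn at (row=0, col=2). Try each row:
  row 0: fits
  row 1: fits
  row 2: fits
  row 3: fits
  row 4: blocked -> lock at row 3

Answer: 3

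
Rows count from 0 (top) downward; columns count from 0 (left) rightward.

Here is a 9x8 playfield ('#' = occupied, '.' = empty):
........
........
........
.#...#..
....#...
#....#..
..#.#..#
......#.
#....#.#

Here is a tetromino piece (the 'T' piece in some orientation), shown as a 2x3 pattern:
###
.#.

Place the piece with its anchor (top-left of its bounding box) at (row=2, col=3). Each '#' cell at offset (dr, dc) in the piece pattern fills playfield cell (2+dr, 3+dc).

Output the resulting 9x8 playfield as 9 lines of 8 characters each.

Answer: ........
........
...###..
.#..##..
....#...
#....#..
..#.#..#
......#.
#....#.#

Derivation:
Fill (2+0,3+0) = (2,3)
Fill (2+0,3+1) = (2,4)
Fill (2+0,3+2) = (2,5)
Fill (2+1,3+1) = (3,4)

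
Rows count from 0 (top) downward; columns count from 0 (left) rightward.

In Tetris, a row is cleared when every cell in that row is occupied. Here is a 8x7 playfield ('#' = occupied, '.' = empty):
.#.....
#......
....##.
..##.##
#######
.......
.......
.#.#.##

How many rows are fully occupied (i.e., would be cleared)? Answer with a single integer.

Check each row:
  row 0: 6 empty cells -> not full
  row 1: 6 empty cells -> not full
  row 2: 5 empty cells -> not full
  row 3: 3 empty cells -> not full
  row 4: 0 empty cells -> FULL (clear)
  row 5: 7 empty cells -> not full
  row 6: 7 empty cells -> not full
  row 7: 3 empty cells -> not full
Total rows cleared: 1

Answer: 1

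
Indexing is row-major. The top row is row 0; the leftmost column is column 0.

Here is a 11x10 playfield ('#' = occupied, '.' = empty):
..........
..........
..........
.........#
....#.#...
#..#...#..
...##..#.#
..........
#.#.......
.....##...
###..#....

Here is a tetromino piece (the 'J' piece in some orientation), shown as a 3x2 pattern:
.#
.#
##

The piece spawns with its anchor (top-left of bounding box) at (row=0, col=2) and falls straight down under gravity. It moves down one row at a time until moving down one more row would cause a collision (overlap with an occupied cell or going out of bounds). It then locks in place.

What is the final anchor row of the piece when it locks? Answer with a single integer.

Answer: 2

Derivation:
Spawn at (row=0, col=2). Try each row:
  row 0: fits
  row 1: fits
  row 2: fits
  row 3: blocked -> lock at row 2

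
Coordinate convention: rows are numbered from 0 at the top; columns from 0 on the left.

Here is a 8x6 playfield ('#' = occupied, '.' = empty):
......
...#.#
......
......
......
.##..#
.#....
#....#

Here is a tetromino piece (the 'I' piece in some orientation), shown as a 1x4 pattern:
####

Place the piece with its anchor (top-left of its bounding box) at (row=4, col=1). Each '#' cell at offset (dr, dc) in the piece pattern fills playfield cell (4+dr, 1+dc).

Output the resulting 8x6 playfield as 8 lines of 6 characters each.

Fill (4+0,1+0) = (4,1)
Fill (4+0,1+1) = (4,2)
Fill (4+0,1+2) = (4,3)
Fill (4+0,1+3) = (4,4)

Answer: ......
...#.#
......
......
.####.
.##..#
.#....
#....#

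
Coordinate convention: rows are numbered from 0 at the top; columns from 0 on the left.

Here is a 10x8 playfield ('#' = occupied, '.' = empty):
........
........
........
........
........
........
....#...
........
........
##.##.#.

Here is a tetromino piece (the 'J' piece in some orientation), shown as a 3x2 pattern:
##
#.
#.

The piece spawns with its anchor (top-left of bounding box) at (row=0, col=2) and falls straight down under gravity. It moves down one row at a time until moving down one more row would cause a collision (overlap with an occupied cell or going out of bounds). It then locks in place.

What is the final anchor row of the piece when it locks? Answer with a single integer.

Answer: 7

Derivation:
Spawn at (row=0, col=2). Try each row:
  row 0: fits
  row 1: fits
  row 2: fits
  row 3: fits
  row 4: fits
  row 5: fits
  row 6: fits
  row 7: fits
  row 8: blocked -> lock at row 7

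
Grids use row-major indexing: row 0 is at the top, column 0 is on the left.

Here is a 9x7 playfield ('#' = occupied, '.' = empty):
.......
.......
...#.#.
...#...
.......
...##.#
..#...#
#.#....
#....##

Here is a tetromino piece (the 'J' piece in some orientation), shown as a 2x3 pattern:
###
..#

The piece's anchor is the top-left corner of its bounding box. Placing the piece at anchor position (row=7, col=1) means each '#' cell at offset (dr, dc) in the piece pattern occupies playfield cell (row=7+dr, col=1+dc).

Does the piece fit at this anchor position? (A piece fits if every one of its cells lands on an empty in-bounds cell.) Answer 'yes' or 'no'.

Answer: no

Derivation:
Check each piece cell at anchor (7, 1):
  offset (0,0) -> (7,1): empty -> OK
  offset (0,1) -> (7,2): occupied ('#') -> FAIL
  offset (0,2) -> (7,3): empty -> OK
  offset (1,2) -> (8,3): empty -> OK
All cells valid: no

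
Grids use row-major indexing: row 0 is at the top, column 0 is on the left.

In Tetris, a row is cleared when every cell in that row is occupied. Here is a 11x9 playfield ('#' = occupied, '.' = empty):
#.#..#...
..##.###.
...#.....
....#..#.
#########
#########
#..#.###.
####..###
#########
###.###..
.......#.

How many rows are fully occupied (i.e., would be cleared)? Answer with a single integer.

Check each row:
  row 0: 6 empty cells -> not full
  row 1: 4 empty cells -> not full
  row 2: 8 empty cells -> not full
  row 3: 7 empty cells -> not full
  row 4: 0 empty cells -> FULL (clear)
  row 5: 0 empty cells -> FULL (clear)
  row 6: 4 empty cells -> not full
  row 7: 2 empty cells -> not full
  row 8: 0 empty cells -> FULL (clear)
  row 9: 3 empty cells -> not full
  row 10: 8 empty cells -> not full
Total rows cleared: 3

Answer: 3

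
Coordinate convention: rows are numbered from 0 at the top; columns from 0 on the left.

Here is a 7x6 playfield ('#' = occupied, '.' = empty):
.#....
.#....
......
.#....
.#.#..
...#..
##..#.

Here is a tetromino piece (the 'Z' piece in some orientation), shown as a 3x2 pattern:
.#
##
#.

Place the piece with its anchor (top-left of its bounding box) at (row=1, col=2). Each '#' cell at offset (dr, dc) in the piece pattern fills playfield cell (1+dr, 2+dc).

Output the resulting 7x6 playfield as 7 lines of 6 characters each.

Answer: .#....
.#.#..
..##..
.##...
.#.#..
...#..
##..#.

Derivation:
Fill (1+0,2+1) = (1,3)
Fill (1+1,2+0) = (2,2)
Fill (1+1,2+1) = (2,3)
Fill (1+2,2+0) = (3,2)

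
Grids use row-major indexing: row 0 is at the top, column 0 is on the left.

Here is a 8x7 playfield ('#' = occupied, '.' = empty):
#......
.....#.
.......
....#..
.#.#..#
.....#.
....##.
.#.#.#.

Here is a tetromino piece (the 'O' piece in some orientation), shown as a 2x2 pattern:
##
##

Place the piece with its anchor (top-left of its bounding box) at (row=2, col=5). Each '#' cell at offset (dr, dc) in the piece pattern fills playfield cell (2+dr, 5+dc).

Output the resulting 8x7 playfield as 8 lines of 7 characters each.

Answer: #......
.....#.
.....##
....###
.#.#..#
.....#.
....##.
.#.#.#.

Derivation:
Fill (2+0,5+0) = (2,5)
Fill (2+0,5+1) = (2,6)
Fill (2+1,5+0) = (3,5)
Fill (2+1,5+1) = (3,6)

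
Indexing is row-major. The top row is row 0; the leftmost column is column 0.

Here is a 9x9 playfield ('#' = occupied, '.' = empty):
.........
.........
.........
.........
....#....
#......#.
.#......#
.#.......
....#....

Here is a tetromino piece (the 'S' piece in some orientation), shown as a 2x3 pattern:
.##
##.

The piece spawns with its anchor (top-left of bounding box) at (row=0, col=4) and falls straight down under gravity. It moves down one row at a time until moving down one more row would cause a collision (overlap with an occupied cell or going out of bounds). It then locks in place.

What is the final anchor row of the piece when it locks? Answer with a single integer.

Spawn at (row=0, col=4). Try each row:
  row 0: fits
  row 1: fits
  row 2: fits
  row 3: blocked -> lock at row 2

Answer: 2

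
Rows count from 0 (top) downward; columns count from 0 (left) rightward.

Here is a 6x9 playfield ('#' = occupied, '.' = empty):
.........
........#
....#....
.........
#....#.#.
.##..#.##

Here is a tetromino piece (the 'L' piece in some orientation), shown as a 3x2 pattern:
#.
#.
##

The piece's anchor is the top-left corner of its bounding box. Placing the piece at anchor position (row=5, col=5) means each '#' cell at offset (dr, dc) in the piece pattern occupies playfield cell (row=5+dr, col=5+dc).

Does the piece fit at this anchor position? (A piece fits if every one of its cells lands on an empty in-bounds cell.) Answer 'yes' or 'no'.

Check each piece cell at anchor (5, 5):
  offset (0,0) -> (5,5): occupied ('#') -> FAIL
  offset (1,0) -> (6,5): out of bounds -> FAIL
  offset (2,0) -> (7,5): out of bounds -> FAIL
  offset (2,1) -> (7,6): out of bounds -> FAIL
All cells valid: no

Answer: no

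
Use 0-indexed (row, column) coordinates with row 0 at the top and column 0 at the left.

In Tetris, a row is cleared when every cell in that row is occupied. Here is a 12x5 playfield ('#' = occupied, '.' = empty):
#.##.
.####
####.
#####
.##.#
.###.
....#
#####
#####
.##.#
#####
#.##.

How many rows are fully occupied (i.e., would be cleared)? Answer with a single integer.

Check each row:
  row 0: 2 empty cells -> not full
  row 1: 1 empty cell -> not full
  row 2: 1 empty cell -> not full
  row 3: 0 empty cells -> FULL (clear)
  row 4: 2 empty cells -> not full
  row 5: 2 empty cells -> not full
  row 6: 4 empty cells -> not full
  row 7: 0 empty cells -> FULL (clear)
  row 8: 0 empty cells -> FULL (clear)
  row 9: 2 empty cells -> not full
  row 10: 0 empty cells -> FULL (clear)
  row 11: 2 empty cells -> not full
Total rows cleared: 4

Answer: 4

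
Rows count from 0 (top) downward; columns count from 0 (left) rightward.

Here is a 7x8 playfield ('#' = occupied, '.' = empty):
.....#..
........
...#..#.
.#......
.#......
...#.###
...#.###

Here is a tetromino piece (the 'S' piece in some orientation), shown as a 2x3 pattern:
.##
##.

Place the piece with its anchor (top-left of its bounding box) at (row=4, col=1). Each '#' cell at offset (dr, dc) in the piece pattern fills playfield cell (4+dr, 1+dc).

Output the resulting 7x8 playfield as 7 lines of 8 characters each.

Answer: .....#..
........
...#..#.
.#......
.###....
.###.###
...#.###

Derivation:
Fill (4+0,1+1) = (4,2)
Fill (4+0,1+2) = (4,3)
Fill (4+1,1+0) = (5,1)
Fill (4+1,1+1) = (5,2)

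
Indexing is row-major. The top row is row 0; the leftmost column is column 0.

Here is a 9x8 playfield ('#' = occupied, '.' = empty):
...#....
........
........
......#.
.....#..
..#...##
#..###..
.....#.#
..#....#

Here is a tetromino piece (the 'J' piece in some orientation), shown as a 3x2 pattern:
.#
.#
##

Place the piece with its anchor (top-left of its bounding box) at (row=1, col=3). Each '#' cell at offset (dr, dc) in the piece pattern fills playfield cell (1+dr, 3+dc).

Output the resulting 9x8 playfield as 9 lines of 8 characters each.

Answer: ...#....
....#...
....#...
...##.#.
.....#..
..#...##
#..###..
.....#.#
..#....#

Derivation:
Fill (1+0,3+1) = (1,4)
Fill (1+1,3+1) = (2,4)
Fill (1+2,3+0) = (3,3)
Fill (1+2,3+1) = (3,4)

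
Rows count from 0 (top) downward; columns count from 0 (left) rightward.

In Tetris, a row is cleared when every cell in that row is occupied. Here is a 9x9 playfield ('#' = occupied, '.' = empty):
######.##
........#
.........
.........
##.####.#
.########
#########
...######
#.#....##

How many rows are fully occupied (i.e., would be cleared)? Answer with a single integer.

Answer: 1

Derivation:
Check each row:
  row 0: 1 empty cell -> not full
  row 1: 8 empty cells -> not full
  row 2: 9 empty cells -> not full
  row 3: 9 empty cells -> not full
  row 4: 2 empty cells -> not full
  row 5: 1 empty cell -> not full
  row 6: 0 empty cells -> FULL (clear)
  row 7: 3 empty cells -> not full
  row 8: 5 empty cells -> not full
Total rows cleared: 1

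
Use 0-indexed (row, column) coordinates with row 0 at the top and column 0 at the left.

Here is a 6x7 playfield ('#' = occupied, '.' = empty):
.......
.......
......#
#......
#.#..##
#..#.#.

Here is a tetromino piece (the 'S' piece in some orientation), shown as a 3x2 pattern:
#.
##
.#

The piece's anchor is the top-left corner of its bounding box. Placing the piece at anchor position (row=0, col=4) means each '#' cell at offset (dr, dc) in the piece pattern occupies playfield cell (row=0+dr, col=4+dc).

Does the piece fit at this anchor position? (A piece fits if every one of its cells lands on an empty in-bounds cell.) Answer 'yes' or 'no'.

Answer: yes

Derivation:
Check each piece cell at anchor (0, 4):
  offset (0,0) -> (0,4): empty -> OK
  offset (1,0) -> (1,4): empty -> OK
  offset (1,1) -> (1,5): empty -> OK
  offset (2,1) -> (2,5): empty -> OK
All cells valid: yes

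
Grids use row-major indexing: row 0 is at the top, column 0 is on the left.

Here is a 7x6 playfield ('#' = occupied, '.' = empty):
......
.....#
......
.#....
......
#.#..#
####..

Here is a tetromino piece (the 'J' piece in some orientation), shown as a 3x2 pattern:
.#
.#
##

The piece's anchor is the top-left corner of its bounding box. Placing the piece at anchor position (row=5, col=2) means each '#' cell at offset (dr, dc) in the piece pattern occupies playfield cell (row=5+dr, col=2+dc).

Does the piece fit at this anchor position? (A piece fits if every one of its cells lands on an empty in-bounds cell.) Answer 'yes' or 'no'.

Check each piece cell at anchor (5, 2):
  offset (0,1) -> (5,3): empty -> OK
  offset (1,1) -> (6,3): occupied ('#') -> FAIL
  offset (2,0) -> (7,2): out of bounds -> FAIL
  offset (2,1) -> (7,3): out of bounds -> FAIL
All cells valid: no

Answer: no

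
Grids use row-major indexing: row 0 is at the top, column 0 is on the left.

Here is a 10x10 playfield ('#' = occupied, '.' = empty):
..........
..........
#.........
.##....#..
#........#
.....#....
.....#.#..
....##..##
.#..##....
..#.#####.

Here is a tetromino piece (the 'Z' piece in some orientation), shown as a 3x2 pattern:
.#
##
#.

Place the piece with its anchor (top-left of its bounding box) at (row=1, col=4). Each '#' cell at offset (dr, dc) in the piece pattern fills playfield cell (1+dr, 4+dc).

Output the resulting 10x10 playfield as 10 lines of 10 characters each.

Answer: ..........
.....#....
#...##....
.##.#..#..
#........#
.....#....
.....#.#..
....##..##
.#..##....
..#.#####.

Derivation:
Fill (1+0,4+1) = (1,5)
Fill (1+1,4+0) = (2,4)
Fill (1+1,4+1) = (2,5)
Fill (1+2,4+0) = (3,4)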